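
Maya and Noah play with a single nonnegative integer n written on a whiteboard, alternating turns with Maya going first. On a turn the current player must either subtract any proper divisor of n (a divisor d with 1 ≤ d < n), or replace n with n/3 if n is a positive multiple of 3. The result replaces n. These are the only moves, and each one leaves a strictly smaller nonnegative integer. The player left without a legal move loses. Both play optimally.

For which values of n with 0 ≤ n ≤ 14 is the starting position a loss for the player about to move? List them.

0, 1, 4, 7, 9, 11, 13

Compute win/loss labels from the base case upward. A position with no move is L. Any other position is W if it can reach an L in one move, else L.
n=0: no move → L
n=1: no move → L
n=2: reaches L-position 1 → W
n=3: reaches L-position 1 → W
n=4: only reaches 2(W), 3(W), all W → L
n=5: reaches L-position 4 → W
n=6: reaches L-position 4 → W
n=7: only reaches 6(W), which is W → L
n=8: reaches L-position 4 → W
n=9: only reaches 3(W), 6(W), 8(W), all W → L
n=10: reaches L-position 9 → W
n=11: only reaches 10(W), which is W → L
n=12: reaches L-position 4 → W
n=13: only reaches 12(W), which is W → L
n=14: reaches L-position 7 → W
Reading off the rows marked L gives the requested list; there are 7 such values of n.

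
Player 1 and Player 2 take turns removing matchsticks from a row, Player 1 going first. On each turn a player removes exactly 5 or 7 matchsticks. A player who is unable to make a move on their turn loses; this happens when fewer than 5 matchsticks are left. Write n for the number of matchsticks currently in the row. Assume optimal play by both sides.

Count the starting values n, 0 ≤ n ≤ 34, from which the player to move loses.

Label each position W (a win for the player to move) or L (a loss). A position with no legal move is L; any other position is W exactly when some move reaches an L, and L when every move reaches a W.
n=0: no move → L
n=1: no move → L
n=2: no move → L
n=3: no move → L
n=4: no move → L
n=5: →0(L), so W
n=6: →1(L), so W
n=7: →2(L), so W
n=8: →3(L), so W
n=9: →4(L), so W
n=10: →3(L), so W
n=11: →4(L), so W
n=12: →7(W), 5(W) — all W, so L
n=13: →8(W), 6(W) — all W, so L
n=14: →9(W), 7(W) — all W, so L
n=15: →10(W), 8(W) — all W, so L
n=16: →11(W), 9(W) — all W, so L
n=17: →12(L), so W
n=18: →13(L), so W
n=19: →14(L), so W
n=20: →15(L), so W
n=21: →16(L), so W
n=22: →15(L), so W
n=23: →16(L), so W
n=24: →19(W), 17(W) — all W, so L
n=25: →20(W), 18(W) — all W, so L
n=26: →21(W), 19(W) — all W, so L
n=27: →22(W), 20(W) — all W, so L
n=28: →23(W), 21(W) — all W, so L
n=29: →24(L), so W
n=30: →25(L), so W
n=31: →26(L), so W
n=32: →27(L), so W
n=33: →28(L), so W
n=34: →27(L), so W
L entries with 0 ≤ n ≤ 34: n = 0, 1, 2, 3, 4, 12, 13, 14, 15, 16, 24, 25, 26, 27, 28; that makes 15.

15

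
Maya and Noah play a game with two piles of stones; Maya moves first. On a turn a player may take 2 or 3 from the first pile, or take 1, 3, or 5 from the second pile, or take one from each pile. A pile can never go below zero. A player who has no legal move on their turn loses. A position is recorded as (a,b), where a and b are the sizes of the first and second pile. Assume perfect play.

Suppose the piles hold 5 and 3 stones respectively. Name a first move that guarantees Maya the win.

Label each position W (a win for the player to move) or L (a loss). A position with no legal move is L; any other position is W exactly when some move reaches an L, and L when every move reaches a W.
No move ever increases a pile, so every position that can arise here has a ≤ 5 and b ≤ 3; it is enough to label the cells with 0 ≤ a ≤ 5 and 0 ≤ b ≤ 3.
Every move lowers a or b (never raises either), so fill the grid row by row in increasing a, and left to right within a row: each cell's successors are then already labelled.
      b=0  b=1  b=2  b=3
a=0:    L    W    L    W
a=1:    L    W    L    W
a=2:    W    W    W    W
a=3:    W    L    W    L
a=4:    W    L    W    L
a=5:    L    W    W    W
Cells with no legal move (terminal, hence L): (0,0), (1,0).
The remaining L cells, each justified by listing all of its moves:
(0,2): →(0,1)(W) only, which is W, so L
(1,2): →(1,1)(W), (0,1)(W) — all W, so L
(3,1): →(1,1)(W), (0,1)(W), (3,0)(W), (2,0)(W) — all W, so L
(3,3): →(1,3)(W), (0,3)(W), (3,2)(W), (3,0)(W), (2,2)(W) — all W, so L
(4,1): →(2,1)(W), (1,1)(W), (4,0)(W), (3,0)(W) — all W, so L
(4,3): →(2,3)(W), (1,3)(W), (4,2)(W), (4,0)(W), (3,2)(W) — all W, so L
(5,0): →(3,0)(W), (2,0)(W) — all W, so L
Every other cell has at least one move into one of the L cells above, so it is W.
From (5,3), the L positions reachable in one move are: (3,3), (5,0). Any move reaching one of these is winning.

Move to (3,3).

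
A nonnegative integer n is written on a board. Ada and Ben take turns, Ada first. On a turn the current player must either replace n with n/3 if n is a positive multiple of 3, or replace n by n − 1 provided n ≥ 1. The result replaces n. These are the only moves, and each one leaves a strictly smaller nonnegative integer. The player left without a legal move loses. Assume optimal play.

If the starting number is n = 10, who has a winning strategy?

Ada wins.

Compute win/loss labels from the base case upward. A position with no move is L. Any other position is W if it can reach an L in one move, else L.
n=0: no move → L
n=1: can move to 0, which is L ⇒ W
n=2: the only move is to 1(W), a W ⇒ L
n=3: can move to 2, which is L ⇒ W
n=4: the only move is to 3(W), a W ⇒ L
n=5: can move to 4, which is L ⇒ W
n=6: can move to 2, which is L ⇒ W
n=7: the only move is to 6(W), a W ⇒ L
n=8: can move to 7, which is L ⇒ W
n=9: moves to 3(W), 8(W); every one is W ⇒ L
n=10: can move to 9, which is L ⇒ W
From 10 Ada can move to 9, reaching an L position.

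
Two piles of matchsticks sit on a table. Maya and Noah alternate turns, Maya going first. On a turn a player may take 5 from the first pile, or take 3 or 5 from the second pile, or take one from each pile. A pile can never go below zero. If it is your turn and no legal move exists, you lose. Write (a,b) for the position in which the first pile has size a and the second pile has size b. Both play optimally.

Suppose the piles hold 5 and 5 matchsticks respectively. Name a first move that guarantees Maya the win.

Move to (4,4).

Classify positions by backward induction: terminal positions (no move available) are L. From any other position, the mover wins iff some move reaches an L.
No move ever increases a pile, so every position that can arise here has a ≤ 5 and b ≤ 5; it is enough to label the cells with 0 ≤ a ≤ 5 and 0 ≤ b ≤ 5.
Every move lowers a or b (never raises either), so fill the grid row by row in increasing a, and left to right within a row: each cell's successors are then already labelled.
      b=0  b=1  b=2  b=3  b=4  b=5
a=0:    L    L    L    W    W    W
a=1:    L    W    W    W    L    W
a=2:    L    W    L    W    L    W
a=3:    L    W    L    W    L    W
a=4:    L    W    L    W    L    W
a=5:    W    W    W    W    L    W
Cells with no legal move (terminal, hence L): (0,0), (0,1), (0,2), (1,0), (2,0), (3,0), (4,0).
The remaining L cells, each justified by listing all of its moves:
(1,4): L (options (1,1)(W), (0,3)(W) are all W)
(2,2): L (sole option (1,1)(W) is W)
(2,4): L (options (2,1)(W), (1,3)(W) are all W)
(3,2): L (sole option (2,1)(W) is W)
(3,4): L (options (3,1)(W), (2,3)(W) are all W)
(4,2): L (sole option (3,1)(W) is W)
(4,4): L (options (4,1)(W), (3,3)(W) are all W)
(5,4): L (options (0,4)(W), (5,1)(W), (4,3)(W) are all W)
Every other cell has at least one move into one of the L cells above, so it is W.
From (5,5), the L positions reachable in one move are: (4,4).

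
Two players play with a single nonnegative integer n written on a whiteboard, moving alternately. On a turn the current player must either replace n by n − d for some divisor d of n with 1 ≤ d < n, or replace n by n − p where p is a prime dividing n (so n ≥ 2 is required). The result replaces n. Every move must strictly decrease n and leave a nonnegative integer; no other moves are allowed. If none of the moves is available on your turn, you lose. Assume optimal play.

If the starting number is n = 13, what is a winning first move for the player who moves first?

Move to 0.

Classify positions by backward induction: terminal positions (no move available) are L. From any other position, the mover wins iff some move reaches an L.
n=0: no move → L
n=1: no move → L
n=2: reaches L-position 0 → W
n=3: reaches L-position 0 → W
n=4: only reaches 2(W), 3(W), all W → L
n=5: reaches L-position 0 → W
n=6: reaches L-position 4 → W
n=7: reaches L-position 0 → W
n=8: reaches L-position 4 → W
n=9: only reaches 6(W), 8(W), all W → L
n=10: reaches L-position 9 → W
n=11: reaches L-position 0 → W
n=12: reaches L-position 9 → W
n=13: reaches L-position 0 → W
From 13, the L positions reachable in one move are: 0.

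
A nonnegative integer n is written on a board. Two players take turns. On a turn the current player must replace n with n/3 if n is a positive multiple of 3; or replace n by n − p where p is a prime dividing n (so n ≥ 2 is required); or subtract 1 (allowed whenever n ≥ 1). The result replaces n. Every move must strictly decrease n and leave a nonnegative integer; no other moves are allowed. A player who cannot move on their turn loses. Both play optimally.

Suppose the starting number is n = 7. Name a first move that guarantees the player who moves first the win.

Work bottom-up. With no move the player to move loses. Otherwise the position is W if at least one move leads to an L position for the opponent, and L if every move leads to a W.
n=0: no move → L
n=1: W (go to 0, an L position)
n=2: W (go to 0, an L position)
n=3: W (go to 0, an L position)
n=4: L (options 2(W), 3(W) are all W)
n=5: W (go to 0, an L position)
n=6: W (go to 4, an L position)
n=7: W (go to 0, an L position)
From 7, the L positions reachable in one move are: 0.

Move to 0.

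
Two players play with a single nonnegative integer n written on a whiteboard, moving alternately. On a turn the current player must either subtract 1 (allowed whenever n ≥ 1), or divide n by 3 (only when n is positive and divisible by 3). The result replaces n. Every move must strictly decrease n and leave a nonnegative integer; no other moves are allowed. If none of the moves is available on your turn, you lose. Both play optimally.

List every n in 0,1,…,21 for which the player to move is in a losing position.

0, 2, 4, 7, 9, 11, 13, 15, 17, 19

Compute win/loss labels from the base case upward. A position with no move is L. Any other position is W if it can reach an L in one move, else L.
n=0: no move → L
n=1: can move to 0, which is L ⇒ W
n=2: the only move is to 1(W), a W ⇒ L
n=3: can move to 2, which is L ⇒ W
n=4: the only move is to 3(W), a W ⇒ L
n=5: can move to 4, which is L ⇒ W
n=6: can move to 2, which is L ⇒ W
n=7: the only move is to 6(W), a W ⇒ L
n=8: can move to 7, which is L ⇒ W
n=9: moves to 3(W), 8(W); every one is W ⇒ L
n=10: can move to 9, which is L ⇒ W
n=11: the only move is to 10(W), a W ⇒ L
n=12: can move to 4, which is L ⇒ W
n=13: the only move is to 12(W), a W ⇒ L
n=14: can move to 13, which is L ⇒ W
n=15: moves to 5(W), 14(W); every one is W ⇒ L
n=16: can move to 15, which is L ⇒ W
n=17: the only move is to 16(W), a W ⇒ L
n=18: can move to 17, which is L ⇒ W
n=19: the only move is to 18(W), a W ⇒ L
n=20: can move to 19, which is L ⇒ W
n=21: can move to 7, which is L ⇒ W
The losing starting values of n are exactly the entries labelled L in this table (10 of them).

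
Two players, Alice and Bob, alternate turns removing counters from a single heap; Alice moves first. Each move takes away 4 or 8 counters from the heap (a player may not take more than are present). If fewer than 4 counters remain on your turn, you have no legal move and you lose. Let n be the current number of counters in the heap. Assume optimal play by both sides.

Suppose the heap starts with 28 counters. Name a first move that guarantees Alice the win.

Remove 4, leaving 24.

Use the standard recursion: the mover loses at a terminal position; elsewhere, the mover wins exactly when some move hands the opponent an L position.
n=0: no move → L
n=1: no move → L
n=2: no move → L
n=3: no move → L
n=4: →0(L), so W
n=5: →1(L), so W
n=6: →2(L), so W
n=7: →3(L), so W
n=8: →0(L), so W
n=9: →1(L), so W
n=10: →2(L), so W
n=11: →3(L), so W
n=12: →8(W), 4(W) — all W, so L
n=13: →9(W), 5(W) — all W, so L
n=14: →10(W), 6(W) — all W, so L
n=15: →11(W), 7(W) — all W, so L
n=16: →12(L), so W
n=17: →13(L), so W
n=18: →14(L), so W
n=19: →15(L), so W
n=20: →12(L), so W
n=21: →13(L), so W
n=22: →14(L), so W
n=23: →15(L), so W
n=24: →20(W), 16(W) — all W, so L
n=25: →21(W), 17(W) — all W, so L
n=26: →22(W), 18(W) — all W, so L
n=27: →23(W), 19(W) — all W, so L
n=28: →24(L), so W
From 28, the L positions reachable in one move are: 24.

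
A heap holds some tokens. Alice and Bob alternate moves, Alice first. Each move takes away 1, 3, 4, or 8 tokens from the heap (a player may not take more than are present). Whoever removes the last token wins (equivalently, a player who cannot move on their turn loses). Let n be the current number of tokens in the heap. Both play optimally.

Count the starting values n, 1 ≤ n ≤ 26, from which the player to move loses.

7

Use the standard recursion: the mover loses at a terminal position; elsewhere, the mover wins exactly when some move hands the opponent an L position.
n=0: no move → L
n=1: →0(L), so W
n=2: →1(W) only, which is W, so L
n=3: →2(L), so W
n=4: →0(L), so W
n=5: →2(L), so W
n=6: →2(L), so W
n=7: →6(W), 4(W), 3(W) — all W, so L
n=8: →7(L), so W
n=9: →8(W), 6(W), 5(W), 1(W) — all W, so L
n=10: →9(L), so W
n=11: →7(L), so W
n=12: →9(L), so W
n=13: →9(L), so W
n=14: →13(W), 11(W), 10(W), 6(W) — all W, so L
n=15: →14(L), so W
n=16: →15(W), 13(W), 12(W), 8(W) — all W, so L
n=17: →16(L), so W
n=18: →14(L), so W
n=19: →16(L), so W
n=20: →16(L), so W
n=21: →20(W), 18(W), 17(W), 13(W) — all W, so L
n=22: →21(L), so W
n=23: →22(W), 20(W), 19(W), 15(W) — all W, so L
n=24: →23(L), so W
n=25: →21(L), so W
n=26: →23(L), so W
L entries with 1 ≤ n ≤ 26 (n=0 is outside the asked range and is not counted): n = 2, 7, 9, 14, 16, 21, 23; that makes 7.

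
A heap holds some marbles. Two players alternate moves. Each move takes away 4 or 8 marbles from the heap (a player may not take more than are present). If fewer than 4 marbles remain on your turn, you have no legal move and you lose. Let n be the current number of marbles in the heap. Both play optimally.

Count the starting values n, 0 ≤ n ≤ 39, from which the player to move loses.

16

Build the W/L table. Terminal = L. A non-terminal position is W if it has a move to some L; otherwise it is L.
n=0: no move → L
n=1: no move → L
n=2: no move → L
n=3: no move → L
n=4: →0(L), so W
n=5: →1(L), so W
n=6: →2(L), so W
n=7: →3(L), so W
n=8: →0(L), so W
n=9: →1(L), so W
n=10: →2(L), so W
n=11: →3(L), so W
n=12: →8(W), 4(W) — all W, so L
n=13: →9(W), 5(W) — all W, so L
n=14: →10(W), 6(W) — all W, so L
n=15: →11(W), 7(W) — all W, so L
n=16: →12(L), so W
n=17: →13(L), so W
n=18: →14(L), so W
n=19: →15(L), so W
n=20: →12(L), so W
n=21: →13(L), so W
n=22: →14(L), so W
n=23: →15(L), so W
n=24: →20(W), 16(W) — all W, so L
n=25: →21(W), 17(W) — all W, so L
n=26: →22(W), 18(W) — all W, so L
n=27: →23(W), 19(W) — all W, so L
n=28: →24(L), so W
n=29: →25(L), so W
n=30: →26(L), so W
n=31: →27(L), so W
n=32: →24(L), so W
n=33: →25(L), so W
n=34: →26(L), so W
n=35: →27(L), so W
n=36: →32(W), 28(W) — all W, so L
n=37: →33(W), 29(W) — all W, so L
n=38: →34(W), 30(W) — all W, so L
n=39: →35(W), 31(W) — all W, so L
L entries with 0 ≤ n ≤ 39: n = 0, 1, 2, 3, 12, 13, 14, 15, 24, 25, 26, 27, 36, 37, 38, 39; that makes 16.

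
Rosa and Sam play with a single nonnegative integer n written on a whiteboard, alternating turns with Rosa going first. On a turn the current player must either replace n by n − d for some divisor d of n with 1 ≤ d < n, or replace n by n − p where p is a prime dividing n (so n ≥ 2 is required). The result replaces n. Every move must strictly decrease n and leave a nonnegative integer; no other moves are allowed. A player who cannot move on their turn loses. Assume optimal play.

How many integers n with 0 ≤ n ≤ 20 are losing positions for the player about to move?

Use the standard recursion: the mover loses at a terminal position; elsewhere, the mover wins exactly when some move hands the opponent an L position.
n=0: no move → L
n=1: no move → L
n=2: reaches L-position 0 → W
n=3: reaches L-position 0 → W
n=4: only reaches 2(W), 3(W), all W → L
n=5: reaches L-position 0 → W
n=6: reaches L-position 4 → W
n=7: reaches L-position 0 → W
n=8: reaches L-position 4 → W
n=9: only reaches 6(W), 8(W), all W → L
n=10: reaches L-position 9 → W
n=11: reaches L-position 0 → W
n=12: reaches L-position 9 → W
n=13: reaches L-position 0 → W
n=14: only reaches 7(W), 12(W), 13(W), all W → L
n=15: reaches L-position 14 → W
n=16: reaches L-position 14 → W
n=17: reaches L-position 0 → W
n=18: reaches L-position 9 → W
n=19: reaches L-position 0 → W
n=20: only reaches 10(W), 15(W), 16(W), 18(W), 19(W), all W → L
L entries with 0 ≤ n ≤ 20: n = 0, 1, 4, 9, 14, 20; that makes 6.

6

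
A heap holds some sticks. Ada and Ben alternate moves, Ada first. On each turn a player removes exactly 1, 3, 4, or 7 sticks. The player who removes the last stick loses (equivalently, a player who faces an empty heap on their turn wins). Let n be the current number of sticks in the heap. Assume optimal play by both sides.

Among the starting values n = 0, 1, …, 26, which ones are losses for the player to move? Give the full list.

1, 3, 9, 11, 17, 19, 25

Use the standard recursion: the mover wins at a terminal position; elsewhere, the mover wins exactly when some move hands the opponent an L position.
n=0: no move; the opponent has just taken the last stick and therefore loses → W
n=1: only reaches 0(W), which is W → L
n=2: reaches L-position 1 → W
n=3: only reaches 2(W), 0(W), all W → L
n=4: reaches L-position 3 → W
n=5: reaches L-position 1 → W
n=6: reaches L-position 3 → W
n=7: reaches L-position 3 → W
n=8: reaches L-position 1 → W
n=9: only reaches 8(W), 6(W), 5(W), 2(W), all W → L
n=10: reaches L-position 9 → W
n=11: only reaches 10(W), 8(W), 7(W), 4(W), all W → L
n=12: reaches L-position 11 → W
n=13: reaches L-position 9 → W
n=14: reaches L-position 11 → W
n=15: reaches L-position 11 → W
n=16: reaches L-position 9 → W
n=17: only reaches 16(W), 14(W), 13(W), 10(W), all W → L
n=18: reaches L-position 17 → W
n=19: only reaches 18(W), 16(W), 15(W), 12(W), all W → L
n=20: reaches L-position 19 → W
n=21: reaches L-position 17 → W
n=22: reaches L-position 19 → W
n=23: reaches L-position 19 → W
n=24: reaches L-position 17 → W
n=25: only reaches 24(W), 22(W), 21(W), 18(W), all W → L
n=26: reaches L-position 25 → W
Reading off the rows marked L gives the requested list; there are 7 such values of n.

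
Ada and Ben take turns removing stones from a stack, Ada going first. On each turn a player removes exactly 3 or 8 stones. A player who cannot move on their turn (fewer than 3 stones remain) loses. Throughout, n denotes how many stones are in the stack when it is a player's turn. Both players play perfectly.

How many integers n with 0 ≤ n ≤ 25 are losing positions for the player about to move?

13

Build the W/L table. Terminal = L. A non-terminal position is W if it has a move to some L; otherwise it is L.
n=0: no move → L
n=1: no move → L
n=2: no move → L
n=3: reaches L-position 0 → W
n=4: reaches L-position 1 → W
n=5: reaches L-position 2 → W
n=6: only reaches 3(W), which is W → L
n=7: only reaches 4(W), which is W → L
n=8: reaches L-position 0 → W
n=9: reaches L-position 6 → W
n=10: reaches L-position 7 → W
n=11: only reaches 8(W), 3(W), all W → L
n=12: only reaches 9(W), 4(W), all W → L
n=13: only reaches 10(W), 5(W), all W → L
n=14: reaches L-position 11 → W
n=15: reaches L-position 12 → W
n=16: reaches L-position 13 → W
n=17: only reaches 14(W), 9(W), all W → L
n=18: only reaches 15(W), 10(W), all W → L
n=19: reaches L-position 11 → W
n=20: reaches L-position 17 → W
n=21: reaches L-position 18 → W
n=22: only reaches 19(W), 14(W), all W → L
n=23: only reaches 20(W), 15(W), all W → L
n=24: only reaches 21(W), 16(W), all W → L
n=25: reaches L-position 22 → W
L entries with 0 ≤ n ≤ 25: n = 0, 1, 2, 6, 7, 11, 12, 13, 17, 18, 22, 23, 24; that makes 13.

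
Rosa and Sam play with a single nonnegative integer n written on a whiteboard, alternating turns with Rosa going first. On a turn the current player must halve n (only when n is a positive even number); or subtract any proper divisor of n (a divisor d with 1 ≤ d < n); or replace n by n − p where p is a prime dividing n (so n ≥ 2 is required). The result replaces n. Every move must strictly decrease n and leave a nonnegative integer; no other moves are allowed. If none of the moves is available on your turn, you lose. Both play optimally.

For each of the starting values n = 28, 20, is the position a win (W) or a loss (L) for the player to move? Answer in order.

28: W, 20: L

Positions with no move are L. A position that does have a move is losing for the player to move precisely when every available move leads to a winning position for the opponent. Fill in the labels:
n=0: no move → L
n=1: no move → L
n=2: →0(L), so W
n=3: →0(L), so W
n=4: →2(W), 3(W) — all W, so L
n=5: →0(L), so W
n=6: →4(L), so W
n=7: →0(L), so W
n=8: →4(L), so W
n=9: →6(W), 8(W) — all W, so L
n=10: →9(L), so W
n=11: →0(L), so W
n=12: →9(L), so W
n=13: →0(L), so W
n=14: →7(W), 12(W), 13(W) — all W, so L
n=15: →14(L), so W
n=16: →14(L), so W
n=17: →0(L), so W
n=18: →9(L), so W
n=19: →0(L), so W
n=20: →10(W), 15(W), 16(W), 18(W), 19(W) — all W, so L
n=21: →14(L), so W
n=22: →20(L), so W
n=23: →0(L), so W
n=24: →20(L), so W
n=25: →20(L), so W
n=26: →13(W), 24(W), 25(W) — all W, so L
n=27: →26(L), so W
n=28: →14(L), so W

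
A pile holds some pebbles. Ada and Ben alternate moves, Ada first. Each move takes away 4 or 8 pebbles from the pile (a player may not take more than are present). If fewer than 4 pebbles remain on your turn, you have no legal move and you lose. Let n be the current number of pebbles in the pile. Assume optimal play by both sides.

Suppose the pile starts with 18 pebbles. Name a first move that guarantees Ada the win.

Remove 4, leaving 14.

Positions with no move are L. A position that does have a move is losing for the player to move precisely when every available move leads to a winning position for the opponent. Fill in the labels:
n=0: no move → L
n=1: no move → L
n=2: no move → L
n=3: no move → L
n=4: reaches L-position 0 → W
n=5: reaches L-position 1 → W
n=6: reaches L-position 2 → W
n=7: reaches L-position 3 → W
n=8: reaches L-position 0 → W
n=9: reaches L-position 1 → W
n=10: reaches L-position 2 → W
n=11: reaches L-position 3 → W
n=12: only reaches 8(W), 4(W), all W → L
n=13: only reaches 9(W), 5(W), all W → L
n=14: only reaches 10(W), 6(W), all W → L
n=15: only reaches 11(W), 7(W), all W → L
n=16: reaches L-position 12 → W
n=17: reaches L-position 13 → W
n=18: reaches L-position 14 → W
From 18, the L positions reachable in one move are: 14.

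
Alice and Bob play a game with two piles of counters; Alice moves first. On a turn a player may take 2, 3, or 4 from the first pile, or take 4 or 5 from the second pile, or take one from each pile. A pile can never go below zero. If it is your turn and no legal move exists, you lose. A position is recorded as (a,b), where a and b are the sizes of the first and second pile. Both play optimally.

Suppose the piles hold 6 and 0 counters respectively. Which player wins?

Compute win/loss labels from the base case upward. A position with no move is L. Any other position is W if it can reach an L in one move, else L.
No move ever increases a pile, so every position that can arise here has a ≤ 6 and b ≤ 0; it is enough to label the cells with 0 ≤ a ≤ 6 and 0 ≤ b ≤ 0.
Every move lowers a or b (never raises either), so fill the grid row by row in increasing a, and left to right within a row: each cell's successors are then already labelled.
      b=0
a=0:    L
a=1:    L
a=2:    W
a=3:    W
a=4:    W
a=5:    W
a=6:    L
Cells with no legal move (terminal, hence L): (0,0), (1,0).
The remaining L cells, each justified by listing all of its moves:
(6,0): →(4,0)(W), (3,0)(W), (2,0)(W) — all W, so L
Every other cell has at least one move into one of the L cells above, so it is W.
Every move from (6,0) reaches a W position, so the mover loses.

Bob wins.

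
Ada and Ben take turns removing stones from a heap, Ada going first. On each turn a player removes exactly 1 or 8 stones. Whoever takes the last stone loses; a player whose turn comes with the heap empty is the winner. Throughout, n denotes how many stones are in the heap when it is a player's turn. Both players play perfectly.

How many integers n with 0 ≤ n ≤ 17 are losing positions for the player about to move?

8

Work bottom-up. With no move the player to move wins. Otherwise the position is W if at least one move leads to an L position for the opponent, and L if every move leads to a W.
n=0: no move; the opponent has just taken the last stone and therefore loses → W
n=1: →0(W) only, which is W, so L
n=2: →1(L), so W
n=3: →2(W) only, which is W, so L
n=4: →3(L), so W
n=5: →4(W) only, which is W, so L
n=6: →5(L), so W
n=7: →6(W) only, which is W, so L
n=8: →7(L), so W
n=9: →1(L), so W
n=10: →9(W), 2(W) — all W, so L
n=11: →10(L), so W
n=12: →11(W), 4(W) — all W, so L
n=13: →12(L), so W
n=14: →13(W), 6(W) — all W, so L
n=15: →14(L), so W
n=16: →15(W), 8(W) — all W, so L
n=17: →16(L), so W
L entries with 0 ≤ n ≤ 17: n = 1, 3, 5, 7, 10, 12, 14, 16; that makes 8.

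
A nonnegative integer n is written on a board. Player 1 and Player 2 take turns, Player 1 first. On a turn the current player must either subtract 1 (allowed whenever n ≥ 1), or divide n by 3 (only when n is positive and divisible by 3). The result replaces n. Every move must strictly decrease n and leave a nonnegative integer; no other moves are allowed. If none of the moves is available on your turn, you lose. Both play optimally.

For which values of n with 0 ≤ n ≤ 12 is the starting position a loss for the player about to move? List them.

Positions with no move are L. A position that does have a move is losing for the player to move precisely when every available move leads to a winning position for the opponent. Fill in the labels:
n=0: no move → L
n=1: W (go to 0, an L position)
n=2: L (sole option 1(W) is W)
n=3: W (go to 2, an L position)
n=4: L (sole option 3(W) is W)
n=5: W (go to 4, an L position)
n=6: W (go to 2, an L position)
n=7: L (sole option 6(W) is W)
n=8: W (go to 7, an L position)
n=9: L (options 3(W), 8(W) are all W)
n=10: W (go to 9, an L position)
n=11: L (sole option 10(W) is W)
n=12: W (go to 4, an L position)
The losing starting values of n are exactly the entries labelled L in this table (6 of them).

0, 2, 4, 7, 9, 11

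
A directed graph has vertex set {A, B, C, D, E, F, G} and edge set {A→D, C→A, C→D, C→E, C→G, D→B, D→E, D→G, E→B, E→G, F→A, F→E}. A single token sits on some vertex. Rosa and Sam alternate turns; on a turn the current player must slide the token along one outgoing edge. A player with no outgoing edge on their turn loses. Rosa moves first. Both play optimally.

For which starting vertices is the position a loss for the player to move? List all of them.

Build the W/L table. Terminal = L. A non-terminal position is W if it has a move to some L; otherwise it is L.
Every edge goes from a vertex to one that appears earlier in the order G, B, E, D, A, F, C, so processing vertices in that order labels each vertex after all of its successors.
G: no outgoing edge → L
B: no outgoing edge → L
E: reaches L-position B → W
D: reaches L-position B → W
A: only reaches D(W), which is W → L
F: reaches L-position A → W
C: reaches L-position A → W
Reading off the rows marked L gives the requested list; there are 3 such vertices.

A, B, G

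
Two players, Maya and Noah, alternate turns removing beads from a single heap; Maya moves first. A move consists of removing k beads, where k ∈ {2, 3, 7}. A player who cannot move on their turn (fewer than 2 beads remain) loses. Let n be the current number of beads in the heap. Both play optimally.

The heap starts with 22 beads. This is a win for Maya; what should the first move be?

Remove 2, leaving 20.

Work bottom-up. With no move the player to move loses. Otherwise the position is W if at least one move leads to an L position for the opponent, and L if every move leads to a W.
n=0: no move → L
n=1: no move → L
n=2: reaches L-position 0 → W
n=3: reaches L-position 1 → W
n=4: reaches L-position 1 → W
n=5: only reaches 3(W), 2(W), all W → L
n=6: only reaches 4(W), 3(W), all W → L
n=7: reaches L-position 5 → W
n=8: reaches L-position 6 → W
n=9: reaches L-position 6 → W
n=10: only reaches 8(W), 7(W), 3(W), all W → L
n=11: only reaches 9(W), 8(W), 4(W), all W → L
n=12: reaches L-position 10 → W
n=13: reaches L-position 11 → W
n=14: reaches L-position 11 → W
n=15: only reaches 13(W), 12(W), 8(W), all W → L
n=16: only reaches 14(W), 13(W), 9(W), all W → L
n=17: reaches L-position 15 → W
n=18: reaches L-position 16 → W
n=19: reaches L-position 16 → W
n=20: only reaches 18(W), 17(W), 13(W), all W → L
n=21: only reaches 19(W), 18(W), 14(W), all W → L
n=22: reaches L-position 20 → W
From 22, the L positions reachable in one move are: 20, 15. Any move reaching one of these is winning.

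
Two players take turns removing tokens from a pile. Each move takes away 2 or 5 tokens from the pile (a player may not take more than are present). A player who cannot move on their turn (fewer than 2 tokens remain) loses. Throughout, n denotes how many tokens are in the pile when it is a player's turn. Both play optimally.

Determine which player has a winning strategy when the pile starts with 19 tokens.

Classify positions by backward induction: terminal positions (no move available) are L. From any other position, the mover wins iff some move reaches an L.
n=0: no move → L
n=1: no move → L
n=2: W (go to 0, an L position)
n=3: W (go to 1, an L position)
n=4: L (sole option 2(W) is W)
n=5: W (go to 0, an L position)
n=6: W (go to 4, an L position)
n=7: L (options 5(W), 2(W) are all W)
n=8: L (options 6(W), 3(W) are all W)
n=9: W (go to 7, an L position)
n=10: W (go to 8, an L position)
n=11: L (options 9(W), 6(W) are all W)
n=12: W (go to 7, an L position)
n=13: W (go to 11, an L position)
n=14: L (options 12(W), 9(W) are all W)
n=15: L (options 13(W), 10(W) are all W)
n=16: W (go to 14, an L position)
n=17: W (go to 15, an L position)
n=18: L (options 16(W), 13(W) are all W)
n=19: W (go to 14, an L position)
The starting position 19 is W: the player to move should remove 5, leaving 14, handing over an L position.

The first player wins.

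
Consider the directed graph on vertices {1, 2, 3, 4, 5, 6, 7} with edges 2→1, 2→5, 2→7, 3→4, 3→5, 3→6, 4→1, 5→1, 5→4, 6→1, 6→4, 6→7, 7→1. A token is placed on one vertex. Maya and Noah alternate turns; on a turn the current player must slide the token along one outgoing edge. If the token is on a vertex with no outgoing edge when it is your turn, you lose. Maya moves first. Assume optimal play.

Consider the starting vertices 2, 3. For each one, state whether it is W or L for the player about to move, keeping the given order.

2: W, 3: L

Use the standard recursion: the mover loses at a terminal position; elsewhere, the mover wins exactly when some move hands the opponent an L position.
Every edge goes from a vertex to one that appears earlier in the order 1, 4, 7, 5, 6, 2, 3, so processing vertices in that order labels each vertex after all of its successors.
1: no outgoing edge → L
4: W (go to 1, an L position)
7: W (go to 1, an L position)
5: W (go to 1, an L position)
6: W (go to 1, an L position)
2: W (go to 1, an L position)
3: L (options 6(W), 5(W), 4(W) are all W)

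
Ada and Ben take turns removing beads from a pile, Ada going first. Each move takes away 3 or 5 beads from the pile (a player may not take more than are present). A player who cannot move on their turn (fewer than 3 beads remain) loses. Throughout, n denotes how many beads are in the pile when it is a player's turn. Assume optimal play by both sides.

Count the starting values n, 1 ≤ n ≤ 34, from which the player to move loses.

Label each position W (a win for the player to move) or L (a loss). A position with no legal move is L; any other position is W exactly when some move reaches an L, and L when every move reaches a W.
n=0: no move → L
n=1: no move → L
n=2: no move → L
n=3: can move to 0, which is L ⇒ W
n=4: can move to 1, which is L ⇒ W
n=5: can move to 2, which is L ⇒ W
n=6: can move to 1, which is L ⇒ W
n=7: can move to 2, which is L ⇒ W
n=8: moves to 5(W), 3(W); every one is W ⇒ L
n=9: moves to 6(W), 4(W); every one is W ⇒ L
n=10: moves to 7(W), 5(W); every one is W ⇒ L
n=11: can move to 8, which is L ⇒ W
n=12: can move to 9, which is L ⇒ W
n=13: can move to 10, which is L ⇒ W
n=14: can move to 9, which is L ⇒ W
n=15: can move to 10, which is L ⇒ W
n=16: moves to 13(W), 11(W); every one is W ⇒ L
n=17: moves to 14(W), 12(W); every one is W ⇒ L
n=18: moves to 15(W), 13(W); every one is W ⇒ L
n=19: can move to 16, which is L ⇒ W
n=20: can move to 17, which is L ⇒ W
n=21: can move to 18, which is L ⇒ W
n=22: can move to 17, which is L ⇒ W
n=23: can move to 18, which is L ⇒ W
n=24: moves to 21(W), 19(W); every one is W ⇒ L
n=25: moves to 22(W), 20(W); every one is W ⇒ L
n=26: moves to 23(W), 21(W); every one is W ⇒ L
n=27: can move to 24, which is L ⇒ W
n=28: can move to 25, which is L ⇒ W
n=29: can move to 26, which is L ⇒ W
n=30: can move to 25, which is L ⇒ W
n=31: can move to 26, which is L ⇒ W
n=32: moves to 29(W), 27(W); every one is W ⇒ L
n=33: moves to 30(W), 28(W); every one is W ⇒ L
n=34: moves to 31(W), 29(W); every one is W ⇒ L
L entries with 1 ≤ n ≤ 34 (n=0 is outside the asked range and is not counted): n = 1, 2, 8, 9, 10, 16, 17, 18, 24, 25, 26, 32, 33, 34; that makes 14.

14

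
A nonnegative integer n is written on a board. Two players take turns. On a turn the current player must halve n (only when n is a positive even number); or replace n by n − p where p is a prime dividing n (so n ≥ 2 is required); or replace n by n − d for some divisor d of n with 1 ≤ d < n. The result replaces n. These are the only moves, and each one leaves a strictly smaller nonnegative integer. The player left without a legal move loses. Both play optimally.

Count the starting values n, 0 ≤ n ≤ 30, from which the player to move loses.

Classify positions by backward induction: terminal positions (no move available) are L. From any other position, the mover wins iff some move reaches an L.
n=0: no move → L
n=1: no move → L
n=2: W (go to 0, an L position)
n=3: W (go to 0, an L position)
n=4: L (options 2(W), 3(W) are all W)
n=5: W (go to 0, an L position)
n=6: W (go to 4, an L position)
n=7: W (go to 0, an L position)
n=8: W (go to 4, an L position)
n=9: L (options 6(W), 8(W) are all W)
n=10: W (go to 9, an L position)
n=11: W (go to 0, an L position)
n=12: W (go to 9, an L position)
n=13: W (go to 0, an L position)
n=14: L (options 7(W), 12(W), 13(W) are all W)
n=15: W (go to 14, an L position)
n=16: W (go to 14, an L position)
n=17: W (go to 0, an L position)
n=18: W (go to 9, an L position)
n=19: W (go to 0, an L position)
n=20: L (options 10(W), 15(W), 16(W), 18(W), 19(W) are all W)
n=21: W (go to 14, an L position)
n=22: W (go to 20, an L position)
n=23: W (go to 0, an L position)
n=24: W (go to 20, an L position)
n=25: W (go to 20, an L position)
n=26: L (options 13(W), 24(W), 25(W) are all W)
n=27: W (go to 26, an L position)
n=28: W (go to 14, an L position)
n=29: W (go to 0, an L position)
n=30: W (go to 20, an L position)
L entries with 0 ≤ n ≤ 30: n = 0, 1, 4, 9, 14, 20, 26; that makes 7.

7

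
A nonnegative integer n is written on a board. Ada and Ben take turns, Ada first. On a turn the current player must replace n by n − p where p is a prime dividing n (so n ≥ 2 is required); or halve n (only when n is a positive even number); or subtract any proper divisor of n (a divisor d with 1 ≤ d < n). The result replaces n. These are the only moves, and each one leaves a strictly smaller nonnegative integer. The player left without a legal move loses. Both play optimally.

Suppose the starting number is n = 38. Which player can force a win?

Classify positions by backward induction: terminal positions (no move available) are L. From any other position, the mover wins iff some move reaches an L.
n=0: no move → L
n=1: no move → L
n=2: →0(L), so W
n=3: →0(L), so W
n=4: →2(W), 3(W) — all W, so L
n=5: →0(L), so W
n=6: →4(L), so W
n=7: →0(L), so W
n=8: →4(L), so W
n=9: →6(W), 8(W) — all W, so L
n=10: →9(L), so W
n=11: →0(L), so W
n=12: →9(L), so W
n=13: →0(L), so W
n=14: →7(W), 12(W), 13(W) — all W, so L
n=15: →14(L), so W
n=16: →14(L), so W
n=17: →0(L), so W
n=18: →9(L), so W
n=19: →0(L), so W
n=20: →10(W), 15(W), 16(W), 18(W), 19(W) — all W, so L
n=21: →14(L), so W
n=22: →20(L), so W
n=23: →0(L), so W
n=24: →20(L), so W
n=25: →20(L), so W
n=26: →13(W), 24(W), 25(W) — all W, so L
n=27: →26(L), so W
n=28: →14(L), so W
n=29: →0(L), so W
n=30: →20(L), so W
n=31: →0(L), so W
n=32: →16(W), 24(W), 28(W), 30(W), 31(W) — all W, so L
n=33: →32(L), so W
n=34: →32(L), so W
n=35: →28(W), 30(W), 34(W) — all W, so L
n=36: →32(L), so W
n=37: →0(L), so W
n=38: →19(W), 36(W), 37(W) — all W, so L
The starting position 38 is L: whatever Ada does, the opponent receives a W position.

Ben wins.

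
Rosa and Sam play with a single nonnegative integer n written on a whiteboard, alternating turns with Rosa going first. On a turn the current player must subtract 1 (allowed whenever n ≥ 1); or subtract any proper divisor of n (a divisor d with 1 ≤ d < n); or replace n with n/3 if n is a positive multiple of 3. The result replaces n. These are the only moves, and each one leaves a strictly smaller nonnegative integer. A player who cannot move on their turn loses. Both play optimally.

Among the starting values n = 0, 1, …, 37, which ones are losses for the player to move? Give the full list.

0, 2, 5, 7, 9, 11, 13, 16, 19, 23, 25, 28, 31, 34, 37

Compute win/loss labels from the base case upward. A position with no move is L. Any other position is W if it can reach an L in one move, else L.
n=0: no move → L
n=1: can move to 0, which is L ⇒ W
n=2: the only move is to 1(W), a W ⇒ L
n=3: can move to 2, which is L ⇒ W
n=4: can move to 2, which is L ⇒ W
n=5: the only move is to 4(W), a W ⇒ L
n=6: can move to 2, which is L ⇒ W
n=7: the only move is to 6(W), a W ⇒ L
n=8: can move to 7, which is L ⇒ W
n=9: moves to 3(W), 6(W), 8(W); every one is W ⇒ L
n=10: can move to 5, which is L ⇒ W
n=11: the only move is to 10(W), a W ⇒ L
n=12: can move to 9, which is L ⇒ W
n=13: the only move is to 12(W), a W ⇒ L
n=14: can move to 7, which is L ⇒ W
n=15: can move to 5, which is L ⇒ W
n=16: moves to 8(W), 12(W), 14(W), 15(W); every one is W ⇒ L
n=17: can move to 16, which is L ⇒ W
n=18: can move to 9, which is L ⇒ W
n=19: the only move is to 18(W), a W ⇒ L
n=20: can move to 16, which is L ⇒ W
n=21: can move to 7, which is L ⇒ W
n=22: can move to 11, which is L ⇒ W
n=23: the only move is to 22(W), a W ⇒ L
n=24: can move to 16, which is L ⇒ W
n=25: moves to 20(W), 24(W); every one is W ⇒ L
n=26: can move to 13, which is L ⇒ W
n=27: can move to 9, which is L ⇒ W
n=28: moves to 14(W), 21(W), 24(W), 26(W), 27(W); every one is W ⇒ L
n=29: can move to 28, which is L ⇒ W
n=30: can move to 25, which is L ⇒ W
n=31: the only move is to 30(W), a W ⇒ L
n=32: can move to 16, which is L ⇒ W
n=33: can move to 11, which is L ⇒ W
n=34: moves to 17(W), 32(W), 33(W); every one is W ⇒ L
n=35: can move to 28, which is L ⇒ W
n=36: can move to 34, which is L ⇒ W
n=37: the only move is to 36(W), a W ⇒ L
Reading off the rows marked L gives the requested list; there are 15 such values of n.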